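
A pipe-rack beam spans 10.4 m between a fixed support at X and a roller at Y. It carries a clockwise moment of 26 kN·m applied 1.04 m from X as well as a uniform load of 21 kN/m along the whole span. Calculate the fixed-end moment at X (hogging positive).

M_X = 302.5 kN·m

Release the roller at Y. Primary structure: cantilever fixed at X.
Free-end deflection of the primary structure under the applied loading (downward +):
  clockwise couple 26 at a = 1.04: M₀a(2L − a)/(2EI) = 267.2/EI
  UDL 21: wL⁴/(8EI) = 30709/EI
  δ_0 = 30976/EI
Flexibility coefficient — unit upward force at Y: δ_{YY} = L³/(3EI) = 375/EI.
The prop prevents deflection at Y: R_Y = δ_0/δ_{YY} = 30976/375 = 82.61 kN.
Moment equilibrium about X: M_X = Σ(load moments about X) − R_Y·L = 1162 − 82.61×10.4 = 302.5 kN·m.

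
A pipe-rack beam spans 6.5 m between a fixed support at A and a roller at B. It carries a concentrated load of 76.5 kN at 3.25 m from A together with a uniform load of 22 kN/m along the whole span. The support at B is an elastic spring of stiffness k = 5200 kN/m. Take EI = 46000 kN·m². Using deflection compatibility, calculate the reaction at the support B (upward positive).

R_B = 70.7 kN

Release the roller at B. Primary structure: cantilever fixed at A.
Deflection at B on the released cantilever, summing each load's contribution:
  point load 76.5 at a = 3.25: Pa²(3L − a)/(6EI) = 2188/EI
  UDL 22: wL⁴/(8EI) = 4909/EI
  δ_0 = 7097/EI
Flexibility coefficient — unit upward force at B: δ_{BB} = L³/(3EI) = 91.54/EI.
With EI = 46000 kN·m²: δ_0 = 0.15429 m and δ_{BB} = 0.00199 m/kN.
Compatibility — the spring shortens by R_B/k under the reaction it provides: δ_0 − R_B·δ_{BB} = R_B/k. With 1/k = 0.000192 m/kN, R_B = δ_0 / (δ_{BB} + 1/k) = 0.15429 / (0.00199 + 0.000192) = 70.7 kN.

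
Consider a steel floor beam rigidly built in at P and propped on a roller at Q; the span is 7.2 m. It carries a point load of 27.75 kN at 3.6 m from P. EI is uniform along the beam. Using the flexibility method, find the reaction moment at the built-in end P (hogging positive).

Take the reaction at Q as the redundant and release it; the primary structure is a cantilever fixed at P.
Primary-structure tip deflection at Q by superposition:
  point load 27.75 at a = 3.6: Pa²(3L − a)/(6EI) = 1079/EI
Flexibility coefficient — unit upward force at Q: δ_{QQ} = L³/(3EI) = 124.4/EI.
Compatibility at Q: δ_0 − R_Q·δ_{QQ} = 0, so R_Q = 1079/124.4 = 8.672 kN.
Moment equilibrium about P: M_P = Σ(load moments about P) − R_Q·L = 99.9 − 8.672×7.2 = 37.46 kN·m.

M_P = 37.46 kN·m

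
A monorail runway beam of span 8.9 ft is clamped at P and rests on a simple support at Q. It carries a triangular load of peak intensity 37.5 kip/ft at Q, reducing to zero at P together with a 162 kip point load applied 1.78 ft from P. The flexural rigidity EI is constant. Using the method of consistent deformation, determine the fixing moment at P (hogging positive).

Release the roller at Q. Primary structure: cantilever fixed at P.
Free-end deflection of the primary structure under the applied loading (downward +):
  triangular load, peak 37.5 at the free end: 11w₀L⁴/(120EI) = 21568/EI
  point load 162 at a = 1.78: Pa²(3L − a)/(6EI) = 2132/EI
  δ_0 = 23699/EI
Tip deflection under a unit load at Q: L³/(3EI) = 235/EI.
Compatibility at Q: δ_0 − R_Q·δ_{QQ} = 0, so R_Q = 23699/235 = 100.9 kip.
Moment equilibrium about P: M_P = Σ(load moments about P) − R_Q·L = 1278 − 100.9×8.9 = 380.9 kip·ft.

M_P = 380.9 kip·ft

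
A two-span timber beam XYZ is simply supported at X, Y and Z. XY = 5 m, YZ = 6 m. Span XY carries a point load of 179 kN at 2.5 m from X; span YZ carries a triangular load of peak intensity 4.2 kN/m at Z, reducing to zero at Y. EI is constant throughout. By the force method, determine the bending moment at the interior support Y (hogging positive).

Insert a hinge at Y; M_Y is the redundant, and each span becomes simply supported.
Discontinuity in slope at Y on the released structure — sum the simple-span end rotations:
  span XY: point load 179 at a = 2.5: Pab(L + a)/(6LEI) = 279.7/EI
  span YZ: triangular load, peak 4.2: 7w₀L³/(360EI) = 17.64/EI
  relative rotation θ_0 = (279.7 + 17.64)/EI = 297.3/EI
A unit hogging moment at Y produces rotation L₁/(3EI) + L₂/(3EI) = 3.667/EI.
Compatibility: M_Y·(L₁+L₂)/(3EI) = θ_0, giving M_Y = 81.09 kN·m (hogging).

M_Y = 81.09 kN·m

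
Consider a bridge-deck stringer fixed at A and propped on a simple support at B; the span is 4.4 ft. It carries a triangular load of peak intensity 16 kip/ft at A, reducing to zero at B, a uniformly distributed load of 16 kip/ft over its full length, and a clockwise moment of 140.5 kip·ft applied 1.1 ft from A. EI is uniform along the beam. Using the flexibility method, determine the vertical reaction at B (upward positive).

R_B = 54.4 kip

Take the reaction at B as the redundant and release it; the primary structure is a cantilever fixed at A.
Downward deflection at the released point B due to the loads:
  triangular load, peak 16 at the fixed end: w₀L⁴/(30EI) = 199.9/EI
  UDL 16: wL⁴/(8EI) = 749.6/EI
  clockwise couple 140.5 at a = 1.1: M₀a(2L − a)/(2EI) = 595/EI
  δ_0 = 1545/EI
Flexibility coefficient — unit upward force at B: δ_{BB} = L³/(3EI) = 28.39/EI.
Compatibility at B: δ_0 − R_B·δ_{BB} = 0, so R_B = 1545/28.39 = 54.4 kip.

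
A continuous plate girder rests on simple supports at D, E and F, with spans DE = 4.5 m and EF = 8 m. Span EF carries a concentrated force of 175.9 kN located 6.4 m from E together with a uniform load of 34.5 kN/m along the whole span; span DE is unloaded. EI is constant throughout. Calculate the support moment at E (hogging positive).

Release continuity at E by inserting a hinge; the redundant is the internal moment M_E. The primary structure is two simply-supported spans DE and EF.
End slopes at the hinge E, treating each span as simply supported:
  span EF: point load 175.9 at a = 6.4: Pab(L + b)/(6LEI) = 360.2/EI
  span EF: UDL 34.5: wL³/(24EI) = 736/EI
  relative rotation θ_0 = (0 + 1096)/EI = 1096/EI
A unit hogging moment at E produces rotation L₁/(3EI) + L₂/(3EI) = 4.167/EI.
Compatibility: M_E·(L₁+L₂)/(3EI) = θ_0, giving M_E = 263.1 kN·m (hogging).

M_E = 263.1 kN·m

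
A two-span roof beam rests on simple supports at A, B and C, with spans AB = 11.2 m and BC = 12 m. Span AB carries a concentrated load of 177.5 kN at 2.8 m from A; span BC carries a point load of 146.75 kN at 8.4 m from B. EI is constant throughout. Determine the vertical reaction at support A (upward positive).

R_A = 112 kN

Release continuity at B by inserting a hinge; the redundant is the internal moment M_B. The primary structure is two simply-supported spans AB and BC.
Discontinuity in slope at B on the released structure — sum the simple-span end rotations:
  span AB: point load 177.5 at a = 2.8: Pab(L + a)/(6LEI) = 869.8/EI
  span BC: point load 146.75 at a = 8.4: Pab(L + b)/(6LEI) = 961.5/EI
  relative rotation θ_0 = (869.8 + 961.5)/EI = 1831/EI
A unit hogging moment at B produces rotation L₁/(3EI) + L₂/(3EI) = 7.733/EI.
Compatibility: M_B·(L₁+L₂)/(3EI) = θ_0, giving M_B = 236.8 kN·m (hogging).
Span AB, ΣM about A with M_B applied at B: R_B^{AB}·11.2 = 497 + 236.8, so R_B^{AB} = 65.52 kN and R_A = 177.5 − 65.52 = 112 kN.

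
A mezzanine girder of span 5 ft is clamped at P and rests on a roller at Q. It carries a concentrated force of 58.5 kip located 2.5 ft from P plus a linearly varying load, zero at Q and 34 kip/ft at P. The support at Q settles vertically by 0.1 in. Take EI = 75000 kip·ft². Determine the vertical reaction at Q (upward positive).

R_Q = 20.28 kip

Remove the prop at Q; the released (primary) structure is a cantilever built in at P.
Primary-structure tip deflection at Q by superposition:
  point load 58.5 at a = 2.5: Pa²(3L − a)/(6EI) = 761.7/EI
  triangular load, peak 34 at the fixed end: w₀L⁴/(30EI) = 708.3/EI
  δ_0 = 1470/EI
Tip deflection under a unit load at Q: L³/(3EI) = 41.67/EI.
With EI = 75000 kip·ft²: δ_0 = 0.019601 ft and δ_{QQ} = 0.000556 ft/kip.
Compatibility — the beam at Q must follow the support down by 0.008333 ft: δ_0 − R_Q·δ_{QQ} = 0.008333, so R_Q = (0.019601 − 0.008333)/0.000556 = 20.28 kip.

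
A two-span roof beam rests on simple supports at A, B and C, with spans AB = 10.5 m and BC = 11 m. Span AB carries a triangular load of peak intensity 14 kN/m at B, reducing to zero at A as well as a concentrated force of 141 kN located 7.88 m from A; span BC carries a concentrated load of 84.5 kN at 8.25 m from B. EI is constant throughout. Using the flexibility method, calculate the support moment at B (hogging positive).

Insert a hinge at B; M_B is the redundant, and each span becomes simply supported.
Rotations at B on the released spans (each span's end-slope, ×1/EI):
  span AB: triangular load, peak 14: w₀L³/(45EI) = 360.1/EI
  span AB: point load 141 at a = 7.88: Pab(L + a)/(6LEI) = 849.3/EI
  span BC: point load 84.5 at a = 8.25: Pab(L + b)/(6LEI) = 399.4/EI
  relative rotation θ_0 = (1209 + 399.4)/EI = 1609/EI
A unit hogging moment at B produces rotation L₁/(3EI) + L₂/(3EI) = 7.167/EI.
Slope continuity at B: θ_0 = M_B·7.167/EI, so M_B = 1609/7.167 = 224.5 kN·m (hogging).

M_B = 224.5 kN·m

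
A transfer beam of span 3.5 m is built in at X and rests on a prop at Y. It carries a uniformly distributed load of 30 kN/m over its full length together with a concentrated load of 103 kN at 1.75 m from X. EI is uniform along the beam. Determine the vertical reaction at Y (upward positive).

R_Y = 71.56 kN

Remove the prop at Y; the released (primary) structure is a cantilever built in at X.
Downward deflection at the released point Y due to the loads:
  UDL 30: wL⁴/(8EI) = 562.7/EI
  point load 103 at a = 1.75: Pa²(3L − a)/(6EI) = 460/EI
  δ_0 = 1023/EI
Flexibility coefficient — unit upward force at Y: δ_{YY} = L³/(3EI) = 14.29/EI.
Compatibility at Y: δ_0 − R_Y·δ_{YY} = 0, so R_Y = 1023/14.29 = 71.56 kN.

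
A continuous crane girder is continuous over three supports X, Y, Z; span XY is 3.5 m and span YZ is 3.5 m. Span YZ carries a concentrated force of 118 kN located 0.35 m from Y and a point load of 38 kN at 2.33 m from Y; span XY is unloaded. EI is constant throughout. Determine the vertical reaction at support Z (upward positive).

Insert a hinge at Y; M_Y is the redundant, and each span becomes simply supported.
Rotations at Y on the released spans (each span's end-slope, ×1/EI):
  span YZ: point load 118 at a = 0.35: Pab(L + b)/(6LEI) = 41.2/EI
  span YZ: point load 38 at a = 2.33: Pab(L + b)/(6LEI) = 23.04/EI
  relative rotation θ_0 = (0 + 64.23)/EI = 64.23/EI
A unit hogging moment at Y produces rotation L₁/(3EI) + L₂/(3EI) = 2.333/EI.
Compatibility: M_Y·(L₁+L₂)/(3EI) = θ_0, giving M_Y = 27.53 kN·m (hogging).
Span YZ, ΣM about Z: R_Y^{YZ}·3.5 = 416.2 + 27.53, so R_Y^{YZ} = 126.8 kN and R_Z = 156 − 126.8 = 29.23 kN.

R_Z = 29.23 kN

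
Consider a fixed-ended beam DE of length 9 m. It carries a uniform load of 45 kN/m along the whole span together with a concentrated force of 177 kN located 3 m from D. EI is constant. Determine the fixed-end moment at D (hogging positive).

Take the two fixed-end moments M_D, M_E as redundants; the released structure is the simple span DE.
End rotations of the released simple span under the applied load (×1/EI):
  at D: UDL 45: wL³/(24EI) = 1367/EI
  at E: UDL 45: wL³/(24EI) = 1367/EI
  at D: point load 177 at a = 3: Pab(L + b)/(6LEI) = 885/EI
  at E: point load 177 at a = 3: Pab(L + a)/(6LEI) = 708/EI
  θ_D0 = 2252/EI,  θ_E0 = 2075/EI
Flexibility coefficients: a unit moment at one end gives L/(3EI) there and L/(6EI) at the far end, so f₁₁ = f₂₂ = 3/EI and f₁₂ = f₂₁ = 1.5/EI.
Compatibility — zero rotation at each built-in end:
  3 M_D + 1.5 M_E = 2252
  1.5 M_D + 3 M_E = 2075
Solving the pair gives M_D = 539.8 kN·m and M_E = 421.8 kN·m (hogging).

M_D = 539.8 kN·m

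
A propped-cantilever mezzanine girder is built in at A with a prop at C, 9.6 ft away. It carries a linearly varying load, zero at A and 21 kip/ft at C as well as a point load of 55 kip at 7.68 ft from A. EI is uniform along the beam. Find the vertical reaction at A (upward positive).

R_A = 61.64 kip

Remove the prop at C; the released (primary) structure is a cantilever built in at A.
Primary-structure tip deflection at C by superposition:
  triangular load, peak 21 at the free end: 11w₀L⁴/(120EI) = 16350/EI
  point load 55 at a = 7.68: Pa²(3L − a)/(6EI) = 11419/EI
  δ_0 = 27769/EI
Flexibility coefficient — unit upward force at C: δ_{CC} = L³/(3EI) = 294.9/EI.
Compatibility at C: δ_0 − R_C·δ_{CC} = 0, so R_C = 27769/294.9 = 94.16 kip.
Vertical equilibrium: R_A = ΣP − R_C = 155.8 − 94.16 = 61.64 kip.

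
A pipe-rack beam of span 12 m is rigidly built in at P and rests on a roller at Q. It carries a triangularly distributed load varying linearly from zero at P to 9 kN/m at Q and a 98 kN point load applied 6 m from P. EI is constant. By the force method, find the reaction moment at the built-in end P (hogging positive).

M_P = 296.1 kN·m

Remove the prop at Q; the released (primary) structure is a cantilever built in at P.
Downward deflection at the released point Q due to the loads:
  triangular load, peak 9 at the free end: 11w₀L⁴/(120EI) = 17107/EI
  point load 98 at a = 6: Pa²(3L − a)/(6EI) = 17640/EI
  δ_0 = 34747/EI
Flexibility coefficient — unit upward force at Q: δ_{QQ} = L³/(3EI) = 576/EI.
The prop prevents deflection at Q: R_Q = δ_0/δ_{QQ} = 34747/576 = 60.33 kN.
Moment equilibrium about P: M_P = Σ(load moments about P) − R_Q·L = 1020 − 60.33×12 = 296.1 kN·m.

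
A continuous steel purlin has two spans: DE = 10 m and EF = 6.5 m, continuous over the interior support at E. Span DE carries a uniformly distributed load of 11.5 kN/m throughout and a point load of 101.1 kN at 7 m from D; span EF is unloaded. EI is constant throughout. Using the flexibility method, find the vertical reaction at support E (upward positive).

Take M_E as the redundant. Released structure: two simple spans DE and EF with a hinge at E.
Discontinuity in slope at E on the released structure — sum the simple-span end rotations:
  span DE: UDL 11.5: wL³/(24EI) = 479.2/EI
  span DE: point load 101.1 at a = 7: Pab(L + a)/(6LEI) = 601.5/EI
  relative rotation θ_0 = (1081 + 0)/EI = 1081/EI
A unit hogging moment at E produces rotation L₁/(3EI) + L₂/(3EI) = 5.5/EI.
Compatibility: M_E·(L₁+L₂)/(3EI) = θ_0, giving M_E = 196.5 kN·m (hogging).
Span DE, ΣM about D with M_E applied at E: R_E^{DE}·10 = 1283 + 196.5, so R_E^{DE} = 147.9 kN and R_D = 216.1 − 147.9 = 68.18 kN.
Span EF, ΣM about F: R_E^{EF}·6.5 = 0 + 196.5, so R_E^{EF} = 30.23 kN and R_F = 0 − 30.23 = -30.23 kN.
R_E = 147.9 + 30.23 = 178.1 kN.

R_E = 178.1 kN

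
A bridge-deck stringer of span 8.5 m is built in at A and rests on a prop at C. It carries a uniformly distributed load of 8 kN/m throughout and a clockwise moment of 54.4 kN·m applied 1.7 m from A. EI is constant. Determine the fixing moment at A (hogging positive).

M_A = 97.27 kN·m

Choose R_C as the redundant. The primary structure is the cantilever fixed at A.
Downward deflection at the released point C due to the loads:
  UDL 8: wL⁴/(8EI) = 5220/EI
  clockwise couple 54.4 at a = 1.7: M₀a(2L − a)/(2EI) = 707.5/EI
  δ_0 = 5928/EI
Flexibility coefficient — unit upward force at C: δ_{CC} = L³/(3EI) = 204.7/EI.
The prop prevents deflection at C: R_C = δ_0/δ_{CC} = 5928/204.7 = 28.96 kN.
Moment equilibrium about A: M_A = Σ(load moments about A) − R_C·L = 343.4 − 28.96×8.5 = 97.27 kN·m.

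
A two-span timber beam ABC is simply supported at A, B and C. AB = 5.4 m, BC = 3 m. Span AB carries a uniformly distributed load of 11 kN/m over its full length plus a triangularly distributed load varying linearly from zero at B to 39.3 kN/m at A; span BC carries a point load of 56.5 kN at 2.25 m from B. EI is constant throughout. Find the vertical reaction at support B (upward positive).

R_B = 118.5 kN

Take M_B as the redundant. Released structure: two simple spans AB and BC with a hinge at B.
End slopes at the hinge B, treating each span as simply supported:
  span AB: UDL 11: wL³/(24EI) = 72.17/EI
  span AB: triangular load, peak 39.3: 7w₀L³/(360EI) = 120.3/EI
  span BC: point load 56.5 at a = 2.25: Pab(L + b)/(6LEI) = 19.86/EI
  relative rotation θ_0 = (192.5 + 19.86)/EI = 212.4/EI
A unit hogging moment at B produces rotation L₁/(3EI) + L₂/(3EI) = 2.8/EI.
Slope continuity at B: θ_0 = M_B·2.8/EI, so M_B = 212.4/2.8 = 75.84 kN·m (hogging).
Span AB, ΣM about A with M_B applied at B: R_B^{AB}·5.4 = 351.4 + 75.84, so R_B^{AB} = 79.12 kN and R_A = 165.5 − 79.12 = 86.39 kN.
Span BC, ΣM about C: R_B^{BC}·3 = 42.38 + 75.84, so R_B^{BC} = 39.41 kN and R_C = 56.5 − 39.41 = 17.09 kN.
R_B = 79.12 + 39.41 = 118.5 kN.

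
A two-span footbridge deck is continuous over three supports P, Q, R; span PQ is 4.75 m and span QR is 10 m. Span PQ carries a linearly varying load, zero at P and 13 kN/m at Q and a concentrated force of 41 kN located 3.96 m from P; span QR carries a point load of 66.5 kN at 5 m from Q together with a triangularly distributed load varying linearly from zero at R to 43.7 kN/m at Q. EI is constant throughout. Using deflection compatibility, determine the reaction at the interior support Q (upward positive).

Take M_Q as the redundant. Released structure: two simple spans PQ and QR with a hinge at Q.
End slopes at the hinge Q, treating each span as simply supported:
  span PQ: triangular load, peak 13: w₀L³/(45EI) = 30.96/EI
  span PQ: point load 41 at a = 3.96: Pab(L + a)/(6LEI) = 39.2/EI
  span QR: point load 66.5 at a = 5: Pab(L + b)/(6LEI) = 415.6/EI
  span QR: triangular load, peak 43.7: w₀L³/(45EI) = 971.1/EI
  relative rotation θ_0 = (70.16 + 1387)/EI = 1457/EI
A unit hogging moment at Q produces rotation L₁/(3EI) + L₂/(3EI) = 4.917/EI.
Compatibility: M_Q·(L₁+L₂)/(3EI) = θ_0, giving M_Q = 296.3 kN·m (hogging).
Span PQ, ΣM about P with M_Q applied at Q: R_Q^{PQ}·4.75 = 260.1 + 296.3, so R_Q^{PQ} = 117.1 kN and R_P = 71.88 − 117.1 = -45.27 kN.
Span QR, ΣM about R: R_Q^{QR}·10 = 1789 + 296.3, so R_Q^{QR} = 208.5 kN and R_R = 285 − 208.5 = 76.45 kN.
R_Q = 117.1 + 208.5 = 325.7 kN.

R_Q = 325.7 kN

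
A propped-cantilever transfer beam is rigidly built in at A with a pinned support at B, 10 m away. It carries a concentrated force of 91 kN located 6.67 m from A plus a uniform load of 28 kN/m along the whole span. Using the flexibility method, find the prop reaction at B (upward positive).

Release the roller at B. Primary structure: cantilever fixed at A.
Downward deflection at the released point B due to the loads:
  point load 91 at a = 6.67: Pa²(3L − a)/(6EI) = 15742/EI
  UDL 28: wL⁴/(8EI) = 35000/EI
  δ_0 = 50742/EI
Flexibility coefficient — unit upward force at B: δ_{BB} = L³/(3EI) = 333.3/EI.
Compatibility at B: δ_0 − R_B·δ_{BB} = 0, so R_B = 50742/333.3 = 152.2 kN.

R_B = 152.2 kN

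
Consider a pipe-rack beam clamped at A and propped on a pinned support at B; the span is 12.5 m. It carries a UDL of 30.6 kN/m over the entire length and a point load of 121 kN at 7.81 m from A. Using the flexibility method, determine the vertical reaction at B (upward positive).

Take the reaction at B as the redundant and release it; the primary structure is a cantilever fixed at A.
Primary-structure tip deflection at B by superposition:
  UDL 30.6: wL⁴/(8EI) = 93384/EI
  point load 121 at a = 7.81: Pa²(3L − a)/(6EI) = 36521/EI
  δ_0 = 129905/EI
Flexibility coefficient — unit upward force at B: δ_{BB} = L³/(3EI) = 651/EI.
Compatibility at B: δ_0 − R_B·δ_{BB} = 0, so R_B = 129905/651 = 199.5 kN.

R_B = 199.5 kN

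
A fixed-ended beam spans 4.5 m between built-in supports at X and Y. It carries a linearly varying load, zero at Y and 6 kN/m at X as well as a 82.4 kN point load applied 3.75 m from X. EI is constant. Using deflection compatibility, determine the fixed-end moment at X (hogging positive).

Take the two fixed-end moments M_X, M_Y as redundants; the released structure is the simple span XY.
End rotations of the released simple span under the applied load (×1/EI):
  at X: triangular load, peak 6: w₀L³/(45EI) = 12.15/EI
  at Y: triangular load, peak 6: 7w₀L³/(360EI) = 10.63/EI
  at X: point load 82.4 at a = 3.75: Pab(L + b)/(6LEI) = 45.06/EI
  at Y: point load 82.4 at a = 3.75: Pab(L + a)/(6LEI) = 70.81/EI
  θ_X0 = 57.21/EI,  θ_Y0 = 81.44/EI
Flexibility coefficients: a unit moment at one end gives L/(3EI) there and L/(6EI) at the far end, so f₁₁ = f₂₂ = 1.5/EI and f₁₂ = f₂₁ = 0.75/EI.
Compatibility — zero rotation at each built-in end:
  1.5 M_X + 0.75 M_Y = 57.21
  0.75 M_X + 1.5 M_Y = 81.44
Solving the pair gives M_X = 14.66 kN·m and M_Y = 46.97 kN·m (hogging).

M_X = 14.66 kN·m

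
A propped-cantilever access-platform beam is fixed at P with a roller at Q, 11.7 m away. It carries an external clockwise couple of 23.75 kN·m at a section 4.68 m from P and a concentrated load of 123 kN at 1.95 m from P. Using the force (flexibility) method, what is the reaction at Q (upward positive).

Choose R_Q as the redundant. The primary structure is the cantilever fixed at P.
Primary-structure tip deflection at Q by superposition:
  clockwise couple 23.75 at a = 4.68: M₀a(2L − a)/(2EI) = 1040/EI
  point load 123 at a = 1.95: Pa²(3L − a)/(6EI) = 2584/EI
  δ_0 = 3624/EI
Flexibility coefficient — unit upward force at Q: δ_{QQ} = L³/(3EI) = 533.9/EI.
Compatibility at Q: δ_0 − R_Q·δ_{QQ} = 0, so R_Q = 3624/533.9 = 6.789 kN.

R_Q = 6.789 kN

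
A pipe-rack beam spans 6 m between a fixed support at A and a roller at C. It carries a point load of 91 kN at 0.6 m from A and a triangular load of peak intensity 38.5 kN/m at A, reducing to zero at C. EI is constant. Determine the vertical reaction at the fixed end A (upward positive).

Remove the prop at C; the released (primary) structure is a cantilever built in at A.
Deflection at C on the released cantilever, summing each load's contribution:
  point load 91 at a = 0.6: Pa²(3L − a)/(6EI) = 95/EI
  triangular load, peak 38.5 at the fixed end: w₀L⁴/(30EI) = 1663/EI
  δ_0 = 1758/EI
Tip deflection under a unit load at C: L³/(3EI) = 72/EI.
Compatibility at C: δ_0 − R_C·δ_{CC} = 0, so R_C = 1758/72 = 24.42 kN.
Vertical equilibrium: R_A = ΣP − R_C = 206.5 − 24.42 = 182.1 kN.

R_A = 182.1 kN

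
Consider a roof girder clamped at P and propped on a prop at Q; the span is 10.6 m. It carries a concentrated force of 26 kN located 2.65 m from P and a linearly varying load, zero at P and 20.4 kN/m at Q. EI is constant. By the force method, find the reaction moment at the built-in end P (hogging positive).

M_P = 178.9 kN·m

Release the roller at Q. Primary structure: cantilever fixed at P.
Primary-structure tip deflection at Q by superposition:
  point load 26 at a = 2.65: Pa²(3L − a)/(6EI) = 887.1/EI
  triangular load, peak 20.4 at the free end: 11w₀L⁴/(120EI) = 23608/EI
  δ_0 = 24495/EI
Tip deflection under a unit load at Q: L³/(3EI) = 397/EI.
Compatibility at Q: δ_0 − R_Q·δ_{QQ} = 0, so R_Q = 24495/397 = 61.7 kN.
Moment equilibrium about P: M_P = Σ(load moments about P) − R_Q·L = 832.9 − 61.7×10.6 = 178.9 kN·m.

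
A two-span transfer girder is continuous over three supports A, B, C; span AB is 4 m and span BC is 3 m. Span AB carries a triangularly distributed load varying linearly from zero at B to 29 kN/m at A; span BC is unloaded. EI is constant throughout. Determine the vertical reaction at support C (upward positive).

R_C = -5.156 kN

Take M_B as the redundant. Released structure: two simple spans AB and BC with a hinge at B.
End slopes at the hinge B, treating each span as simply supported:
  span AB: triangular load, peak 29: 7w₀L³/(360EI) = 36.09/EI
  relative rotation θ_0 = (36.09 + 0)/EI = 36.09/EI
A unit hogging moment at B produces rotation L₁/(3EI) + L₂/(3EI) = 2.333/EI.
Compatibility: M_B·(L₁+L₂)/(3EI) = θ_0, giving M_B = 15.47 kN·m (hogging).
Span BC, ΣM about C: R_B^{BC}·3 = 0 + 15.47, so R_B^{BC} = 5.156 kN and R_C = 0 − 5.156 = -5.156 kN.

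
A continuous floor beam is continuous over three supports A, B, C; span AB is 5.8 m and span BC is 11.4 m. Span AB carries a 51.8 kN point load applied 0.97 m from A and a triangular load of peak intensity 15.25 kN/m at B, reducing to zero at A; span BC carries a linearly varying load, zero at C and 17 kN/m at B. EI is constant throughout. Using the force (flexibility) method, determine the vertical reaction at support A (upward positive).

R_A = 37.64 kN

Take M_B as the redundant. Released structure: two simple spans AB and BC with a hinge at B.
Discontinuity in slope at B on the released structure — sum the simple-span end rotations:
  span AB: point load 51.8 at a = 0.97: Pab(L + a)/(6LEI) = 47.21/EI
  span AB: triangular load, peak 15.25: w₀L³/(45EI) = 66.12/EI
  span BC: triangular load, peak 17: w₀L³/(45EI) = 559.7/EI
  relative rotation θ_0 = (113.3 + 559.7)/EI = 673/EI
A unit hogging moment at B produces rotation L₁/(3EI) + L₂/(3EI) = 5.733/EI.
Compatibility: M_B·(L₁+L₂)/(3EI) = θ_0, giving M_B = 117.4 kN·m (hogging).
Span AB, ΣM about A with M_B applied at B: R_B^{AB}·5.8 = 221.2 + 117.4, so R_B^{AB} = 58.39 kN and R_A = 96.03 − 58.39 = 37.64 kN.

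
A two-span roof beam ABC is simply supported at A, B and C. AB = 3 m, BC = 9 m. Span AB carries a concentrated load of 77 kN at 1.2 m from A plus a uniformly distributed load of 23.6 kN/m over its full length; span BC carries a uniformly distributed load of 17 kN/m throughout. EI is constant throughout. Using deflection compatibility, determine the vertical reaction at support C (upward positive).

R_C = 60.34 kN

Release continuity at B by inserting a hinge; the redundant is the internal moment M_B. The primary structure is two simply-supported spans AB and BC.
Rotations at B on the released spans (each span's end-slope, ×1/EI):
  span AB: point load 77 at a = 1.2: Pab(L + a)/(6LEI) = 38.81/EI
  span AB: UDL 23.6: wL³/(24EI) = 26.55/EI
  span BC: UDL 17: wL³/(24EI) = 516.4/EI
  relative rotation θ_0 = (65.36 + 516.4)/EI = 581.7/EI
A unit hogging moment at B produces rotation L₁/(3EI) + L₂/(3EI) = 4/EI.
Slope continuity at B: θ_0 = M_B·4/EI, so M_B = 581.7/4 = 145.4 kN·m (hogging).
Span BC, ΣM about C: R_B^{BC}·9 = 688.5 + 145.4, so R_B^{BC} = 92.66 kN and R_C = 153 − 92.66 = 60.34 kN.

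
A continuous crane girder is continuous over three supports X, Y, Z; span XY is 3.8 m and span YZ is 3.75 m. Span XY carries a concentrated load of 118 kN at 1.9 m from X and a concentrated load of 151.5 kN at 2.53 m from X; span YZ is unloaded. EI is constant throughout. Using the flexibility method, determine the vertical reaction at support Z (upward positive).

Take M_Y as the redundant. Released structure: two simple spans XY and YZ with a hinge at Y.
Discontinuity in slope at Y on the released structure — sum the simple-span end rotations:
  span XY: point load 118 at a = 1.9: Pab(L + a)/(6LEI) = 106.5/EI
  span XY: point load 151.5 at a = 2.53: Pab(L + a)/(6LEI) = 135.1/EI
  relative rotation θ_0 = (241.6 + 0)/EI = 241.6/EI
A unit hogging moment at Y produces rotation L₁/(3EI) + L₂/(3EI) = 2.517/EI.
Slope continuity at Y: θ_0 = M_Y·2.517/EI, so M_Y = 241.6/2.517 = 96.02 kN·m (hogging).
Span YZ, ΣM about Z: R_Y^{YZ}·3.75 = 0 + 96.02, so R_Y^{YZ} = 25.6 kN and R_Z = 0 − 25.6 = -25.6 kN.

R_Z = -25.6 kN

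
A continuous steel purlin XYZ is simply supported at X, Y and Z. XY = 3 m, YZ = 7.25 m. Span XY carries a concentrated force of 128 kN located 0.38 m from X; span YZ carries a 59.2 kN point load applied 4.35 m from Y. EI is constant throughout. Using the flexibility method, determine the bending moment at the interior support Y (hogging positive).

Take M_Y as the redundant. Released structure: two simple spans XY and YZ with a hinge at Y.
End slopes at the hinge Y, treating each span as simply supported:
  span XY: point load 128 at a = 0.38: Pab(L + a)/(6LEI) = 23.93/EI
  span YZ: point load 59.2 at a = 4.35: Pab(L + b)/(6LEI) = 174.3/EI
  relative rotation θ_0 = (23.93 + 174.3)/EI = 198.2/EI
A unit hogging moment at Y produces rotation L₁/(3EI) + L₂/(3EI) = 3.417/EI.
Compatibility: M_Y·(L₁+L₂)/(3EI) = θ_0, giving M_Y = 58.01 kN·m (hogging).

M_Y = 58.01 kN·m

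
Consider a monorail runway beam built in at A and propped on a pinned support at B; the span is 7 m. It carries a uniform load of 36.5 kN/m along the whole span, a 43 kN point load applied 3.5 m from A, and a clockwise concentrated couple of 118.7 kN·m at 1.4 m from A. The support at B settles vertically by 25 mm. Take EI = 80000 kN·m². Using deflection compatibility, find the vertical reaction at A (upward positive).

Take the reaction at B as the redundant and release it; the primary structure is a cantilever fixed at A.
Downward deflection at the released point B due to the loads:
  UDL 36.5: wL⁴/(8EI) = 10955/EI
  point load 43 at a = 3.5: Pa²(3L − a)/(6EI) = 1536/EI
  clockwise couple 118.7 at a = 1.4: M₀a(2L − a)/(2EI) = 1047/EI
  δ_0 = 13538/EI
Flexibility coefficient — unit upward force at B: δ_{BB} = L³/(3EI) = 114.3/EI.
With EI = 80000 kN·m²: δ_0 = 0.16922 m and δ_{BB} = 0.001429 m/kN.
Compatibility — the beam at B must follow the support down by 0.025 m: δ_0 − R_B·δ_{BB} = 0.025, so R_B = (0.16922 − 0.025)/0.001429 = 100.9 kN.
Vertical equilibrium: R_A = ΣP − R_B = 298.5 − 100.9 = 197.6 kN.

R_A = 197.6 kN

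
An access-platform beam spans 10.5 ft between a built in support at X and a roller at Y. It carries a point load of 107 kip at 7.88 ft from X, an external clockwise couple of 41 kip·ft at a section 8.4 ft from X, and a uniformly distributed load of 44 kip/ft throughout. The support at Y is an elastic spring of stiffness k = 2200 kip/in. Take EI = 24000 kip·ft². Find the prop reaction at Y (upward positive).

R_Y = 246.1 kip

Remove the prop at Y; the released (primary) structure is a cantilever built in at X.
Primary-structure tip deflection at Y by superposition:
  point load 107 at a = 7.88: Pa²(3L − a)/(6EI) = 26156/EI
  clockwise couple 41 at a = 8.4: M₀a(2L − a)/(2EI) = 2170/EI
  UDL 44: wL⁴/(8EI) = 66853/EI
  δ_0 = 95178/EI
Flexibility coefficient — unit upward force at Y: δ_{YY} = L³/(3EI) = 385.9/EI.
With EI = 24000 kip·ft²: δ_0 = 3.9658 ft and δ_{YY} = 0.016078 ft/kip.
Compatibility — the spring shortens by R_Y/k under the reaction it provides: δ_0 − R_Y·δ_{YY} = R_Y/k. With 1/k = 1/(2200×12) ft/kip = 0.000038 ft/kip, R_Y = δ_0 / (δ_{YY} + 1/k) = 3.9658 / (0.016078 + 0.000038) = 246.1 kip.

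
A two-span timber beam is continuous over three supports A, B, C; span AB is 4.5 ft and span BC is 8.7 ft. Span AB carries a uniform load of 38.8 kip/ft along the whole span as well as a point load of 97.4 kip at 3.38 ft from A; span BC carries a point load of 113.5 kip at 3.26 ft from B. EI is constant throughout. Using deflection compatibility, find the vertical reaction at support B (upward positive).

Insert a hinge at B; M_B is the redundant, and each span becomes simply supported.
End slopes at the hinge B, treating each span as simply supported:
  span AB: UDL 38.8: wL³/(24EI) = 147.3/EI
  span AB: point load 97.4 at a = 3.38: Pab(L + a)/(6LEI) = 107.6/EI
  span BC: point load 113.5 at a = 3.26: Pab(L + b)/(6LEI) = 545.2/EI
  relative rotation θ_0 = (254.9 + 545.2)/EI = 800.2/EI
A unit hogging moment at B produces rotation L₁/(3EI) + L₂/(3EI) = 4.4/EI.
Compatibility: M_B·(L₁+L₂)/(3EI) = θ_0, giving M_B = 181.9 kip·ft (hogging).
Span AB, ΣM about A with M_B applied at B: R_B^{AB}·4.5 = 722.1 + 181.9, so R_B^{AB} = 200.9 kip and R_A = 272 − 200.9 = 71.13 kip.
Span BC, ΣM about C: R_B^{BC}·8.7 = 617.4 + 181.9, so R_B^{BC} = 91.87 kip and R_C = 113.5 − 91.87 = 21.63 kip.
R_B = 200.9 + 91.87 = 292.7 kip.

R_B = 292.7 kip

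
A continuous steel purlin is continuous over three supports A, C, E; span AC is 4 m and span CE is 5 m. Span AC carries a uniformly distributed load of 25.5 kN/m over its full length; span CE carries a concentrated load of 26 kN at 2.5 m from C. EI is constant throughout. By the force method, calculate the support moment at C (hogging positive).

M_C = 36.21 kN·m

Insert a hinge at C; M_C is the redundant, and each span becomes simply supported.
Discontinuity in slope at C on the released structure — sum the simple-span end rotations:
  span AC: UDL 25.5: wL³/(24EI) = 68/EI
  span CE: point load 26 at a = 2.5: Pab(L + b)/(6LEI) = 40.62/EI
  relative rotation θ_0 = (68 + 40.62)/EI = 108.6/EI
A unit hogging moment at C produces rotation L₁/(3EI) + L₂/(3EI) = 3/EI.
Compatibility: M_C·(L₁+L₂)/(3EI) = θ_0, giving M_C = 36.21 kN·m (hogging).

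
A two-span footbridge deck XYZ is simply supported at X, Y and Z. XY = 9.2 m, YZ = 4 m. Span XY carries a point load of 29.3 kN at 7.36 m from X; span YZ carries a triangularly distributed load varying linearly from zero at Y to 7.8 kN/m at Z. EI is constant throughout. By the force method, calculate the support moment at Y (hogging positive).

Insert a hinge at Y; M_Y is the redundant, and each span becomes simply supported.
Rotations at Y on the released spans (each span's end-slope, ×1/EI):
  span XY: point load 29.3 at a = 7.36: Pab(L + a)/(6LEI) = 119/EI
  span YZ: triangular load, peak 7.8: 7w₀L³/(360EI) = 9.707/EI
  relative rotation θ_0 = (119 + 9.707)/EI = 128.7/EI
A unit hogging moment at Y produces rotation L₁/(3EI) + L₂/(3EI) = 4.4/EI.
Compatibility: M_Y·(L₁+L₂)/(3EI) = θ_0, giving M_Y = 29.26 kN·m (hogging).

M_Y = 29.26 kN·m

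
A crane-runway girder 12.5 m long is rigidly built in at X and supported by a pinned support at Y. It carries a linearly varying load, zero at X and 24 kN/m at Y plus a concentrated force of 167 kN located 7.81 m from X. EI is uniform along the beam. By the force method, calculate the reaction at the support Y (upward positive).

Release the roller at Y. Primary structure: cantilever fixed at X.
Primary-structure tip deflection at Y by superposition:
  triangular load, peak 24 at the free end: 11w₀L⁴/(120EI) = 53711/EI
  point load 167 at a = 7.81: Pa²(3L − a)/(6EI) = 50405/EI
  δ_0 = 104116/EI
Tip deflection under a unit load at Y: L³/(3EI) = 651/EI.
Compatibility at Y: δ_0 − R_Y·δ_{YY} = 0, so R_Y = 104116/651 = 159.9 kN.

R_Y = 159.9 kN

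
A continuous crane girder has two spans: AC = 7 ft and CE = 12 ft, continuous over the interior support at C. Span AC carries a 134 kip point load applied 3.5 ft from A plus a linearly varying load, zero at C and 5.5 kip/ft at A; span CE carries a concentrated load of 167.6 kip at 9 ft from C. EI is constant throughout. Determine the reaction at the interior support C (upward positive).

R_C = 165 kip

Insert a hinge at C; M_C is the redundant, and each span becomes simply supported.
Discontinuity in slope at C on the released structure — sum the simple-span end rotations:
  span AC: point load 134 at a = 3.5: Pab(L + a)/(6LEI) = 410.4/EI
  span AC: triangular load, peak 5.5: 7w₀L³/(360EI) = 36.68/EI
  span CE: point load 167.6 at a = 9: Pab(L + b)/(6LEI) = 942.8/EI
  relative rotation θ_0 = (447.1 + 942.8)/EI = 1390/EI
A unit hogging moment at C produces rotation L₁/(3EI) + L₂/(3EI) = 6.333/EI.
Slope continuity at C: θ_0 = M_C·6.333/EI, so M_C = 1390/6.333 = 219.4 kip·ft (hogging).
Span AC, ΣM about A with M_C applied at C: R_C^{AC}·7 = 513.9 + 219.4, so R_C^{AC} = 104.8 kip and R_A = 153.2 − 104.8 = 48.48 kip.
Span CE, ΣM about E: R_C^{CE}·12 = 502.8 + 219.4, so R_C^{CE} = 60.19 kip and R_E = 167.6 − 60.19 = 107.4 kip.
R_C = 104.8 + 60.19 = 165 kip.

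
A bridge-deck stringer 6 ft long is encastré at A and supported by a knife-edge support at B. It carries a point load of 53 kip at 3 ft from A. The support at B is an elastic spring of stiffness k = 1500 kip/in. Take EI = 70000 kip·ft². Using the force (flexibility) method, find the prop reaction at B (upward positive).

Release the roller at B. Primary structure: cantilever fixed at A.
Deflection at B on the released cantilever, summing each load's contribution:
  point load 53 at a = 3: Pa²(3L − a)/(6EI) = 1192/EI
Tip deflection under a unit load at B: L³/(3EI) = 72/EI.
With EI = 70000 kip·ft²: δ_0 = 0.017036 ft and δ_{BB} = 0.001029 ft/kip.
Compatibility — the spring shortens by R_B/k under the reaction it provides: δ_0 − R_B·δ_{BB} = R_B/k. With 1/k = 1/(1500×12) ft/kip = 0.000056 ft/kip, R_B = δ_0 / (δ_{BB} + 1/k) = 0.017036 / (0.001029 + 0.000056) = 15.71 kip.

R_B = 15.71 kip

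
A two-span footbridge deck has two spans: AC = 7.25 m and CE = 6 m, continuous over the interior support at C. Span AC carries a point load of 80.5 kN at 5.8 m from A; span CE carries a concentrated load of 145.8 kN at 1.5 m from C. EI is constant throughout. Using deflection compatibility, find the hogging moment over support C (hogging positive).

M_C = 111 kN·m

Take M_C as the redundant. Released structure: two simple spans AC and CE with a hinge at C.
Discontinuity in slope at C on the released structure — sum the simple-span end rotations:
  span AC: point load 80.5 at a = 5.8: Pab(L + a)/(6LEI) = 203.1/EI
  span CE: point load 145.8 at a = 1.5: Pab(L + b)/(6LEI) = 287/EI
  relative rotation θ_0 = (203.1 + 287)/EI = 490.1/EI
A unit hogging moment at C produces rotation L₁/(3EI) + L₂/(3EI) = 4.417/EI.
Compatibility: M_C·(L₁+L₂)/(3EI) = θ_0, giving M_C = 111 kN·m (hogging).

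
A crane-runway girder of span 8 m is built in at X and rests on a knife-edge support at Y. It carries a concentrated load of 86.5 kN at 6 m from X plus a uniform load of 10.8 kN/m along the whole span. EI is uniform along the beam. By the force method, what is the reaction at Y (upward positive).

Choose R_Y as the redundant. The primary structure is the cantilever fixed at X.
Deflection at Y on the released cantilever, summing each load's contribution:
  point load 86.5 at a = 6: Pa²(3L − a)/(6EI) = 9342/EI
  UDL 10.8: wL⁴/(8EI) = 5530/EI
  δ_0 = 14872/EI
Flexibility coefficient — unit upward force at Y: δ_{YY} = L³/(3EI) = 170.7/EI.
Compatibility at Y: δ_0 − R_Y·δ_{YY} = 0, so R_Y = 14872/170.7 = 87.14 kN.

R_Y = 87.14 kN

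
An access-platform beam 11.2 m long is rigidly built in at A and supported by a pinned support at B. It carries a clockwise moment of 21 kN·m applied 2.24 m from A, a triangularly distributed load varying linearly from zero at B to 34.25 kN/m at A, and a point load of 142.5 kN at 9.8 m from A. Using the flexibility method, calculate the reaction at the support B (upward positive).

R_B = 155.3 kN

Remove the prop at B; the released (primary) structure is a cantilever built in at A.
Primary-structure tip deflection at B by superposition:
  clockwise couple 21 at a = 2.24: M₀a(2L − a)/(2EI) = 474.2/EI
  triangular load, peak 34.25 at the fixed end: w₀L⁴/(30EI) = 17964/EI
  point load 142.5 at a = 9.8: Pa²(3L − a)/(6EI) = 54287/EI
  δ_0 = 72725/EI
Tip deflection under a unit load at B: L³/(3EI) = 468.3/EI.
Compatibility at B: δ_0 − R_B·δ_{BB} = 0, so R_B = 72725/468.3 = 155.3 kN.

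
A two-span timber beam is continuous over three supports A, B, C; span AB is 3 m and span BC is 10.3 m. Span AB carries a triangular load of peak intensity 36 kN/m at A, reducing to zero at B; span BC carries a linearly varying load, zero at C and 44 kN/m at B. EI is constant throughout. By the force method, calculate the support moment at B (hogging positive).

Insert a hinge at B; M_B is the redundant, and each span becomes simply supported.
End slopes at the hinge B, treating each span as simply supported:
  span AB: triangular load, peak 36: 7w₀L³/(360EI) = 18.9/EI
  span BC: triangular load, peak 44: w₀L³/(45EI) = 1068/EI
  relative rotation θ_0 = (18.9 + 1068)/EI = 1087/EI
A unit hogging moment at B produces rotation L₁/(3EI) + L₂/(3EI) = 4.433/EI.
Slope continuity at B: θ_0 = M_B·4.433/EI, so M_B = 1087/4.433 = 245.3 kN·m (hogging).

M_B = 245.3 kN·m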